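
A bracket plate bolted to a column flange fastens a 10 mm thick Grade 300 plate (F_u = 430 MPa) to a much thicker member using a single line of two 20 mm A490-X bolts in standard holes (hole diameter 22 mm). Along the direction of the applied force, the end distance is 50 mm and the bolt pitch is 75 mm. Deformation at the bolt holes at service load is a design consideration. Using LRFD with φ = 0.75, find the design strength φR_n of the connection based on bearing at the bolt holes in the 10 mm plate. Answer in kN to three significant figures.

Per bolt r_n = 1.2 l_c t F_u ≤ 2.4 d t F_u; upper limit = 2.4 × 20 × 10 × 430 / 1000 = 206.4 kN.
Edge bolt: l_c = 50 − 22/2 = 39 mm → 1.2 × 39 × 10 × 430 / 1000 = 201.2 → r_n = 201.2 kN.
Interior bolts: l_c = 75 − 22 = 53 mm → 1.2 × 53 × 10 × 430 / 1000 = 273.5 → r_n = 206.4 kN.
R_n = 1 × 201.2 + 1 × 206.4 = 407.6 kN.
Design strength φR_n = 0.75 × 407.6 = 306 kN.

306 kN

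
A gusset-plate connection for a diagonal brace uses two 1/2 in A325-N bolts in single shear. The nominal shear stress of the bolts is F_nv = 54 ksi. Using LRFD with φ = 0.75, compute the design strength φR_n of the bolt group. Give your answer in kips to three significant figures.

A_b = π × 0.5² / 4 = 0.1963 in².
R_n = F_nv · A_b · n · n_s = 54 × 0.1963 × 2 × 1 = 21.21 kips.
Design strength φR_n = 0.75 × 21.21 = 15.9 kips.

15.9 kips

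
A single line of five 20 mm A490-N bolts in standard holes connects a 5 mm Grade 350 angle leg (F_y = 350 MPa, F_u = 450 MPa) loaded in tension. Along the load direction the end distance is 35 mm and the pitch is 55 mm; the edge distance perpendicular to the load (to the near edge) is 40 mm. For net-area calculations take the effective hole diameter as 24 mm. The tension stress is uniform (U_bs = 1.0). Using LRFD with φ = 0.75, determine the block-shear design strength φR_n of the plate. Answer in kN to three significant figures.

196 kN

Shear plane L_v = 35 + 4·55 = 255 mm; A_gv = 255 × 5 = 1275 mm².
A_nv = (255 − 4.5·24) × 5 = 735 mm².
A_nt = (40 − 0.5·24) × 5 = 140 mm².
0.6 F_u A_nv = 198.5 kN; 0.6 F_y A_gv = 267.8 kN → shear rupture governs the shear term.
R_n = 198.5 + 1.0 × 450 × 140 / 1000 = 261.5 kN.
Design strength φR_n = 0.75 × 261.5 = 196 kN.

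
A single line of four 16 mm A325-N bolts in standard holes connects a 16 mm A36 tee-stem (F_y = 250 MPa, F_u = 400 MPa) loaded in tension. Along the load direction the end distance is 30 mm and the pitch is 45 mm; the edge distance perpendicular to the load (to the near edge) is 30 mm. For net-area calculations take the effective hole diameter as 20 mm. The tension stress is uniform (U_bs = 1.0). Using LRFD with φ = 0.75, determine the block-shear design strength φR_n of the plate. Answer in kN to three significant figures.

370 kN

Shear plane L_v = 30 + 3·45 = 165 mm; A_gv = 165 × 16 = 2640 mm².
A_nv = (165 − 3.5·20) × 16 = 1520 mm².
A_nt = (30 − 0.5·20) × 16 = 320 mm².
0.6 F_u A_nv = 364.8 kN; 0.6 F_y A_gv = 396 kN → shear rupture governs the shear term.
R_n = 364.8 + 1.0 × 400 × 320 / 1000 = 492.8 kN.
Design strength φR_n = 0.75 × 492.8 = 370 kN.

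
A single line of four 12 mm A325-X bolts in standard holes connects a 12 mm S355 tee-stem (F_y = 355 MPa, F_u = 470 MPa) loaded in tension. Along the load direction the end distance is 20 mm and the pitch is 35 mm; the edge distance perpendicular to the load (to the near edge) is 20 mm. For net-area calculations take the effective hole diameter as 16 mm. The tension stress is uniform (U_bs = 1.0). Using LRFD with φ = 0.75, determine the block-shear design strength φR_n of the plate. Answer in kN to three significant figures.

Shear plane L_v = 20 + 3·35 = 125 mm; A_gv = 125 × 12 = 1500 mm².
A_nv = (125 − 3.5·16) × 12 = 828 mm².
A_nt = (20 − 0.5·16) × 12 = 144 mm².
0.6 F_u A_nv = 233.5 kN; 0.6 F_y A_gv = 319.5 kN → shear rupture governs the shear term.
R_n = 233.5 + 1.0 × 470 × 144 / 1000 = 301.2 kN.
Design strength φR_n = 0.75 × 301.2 = 226 kN.

226 kN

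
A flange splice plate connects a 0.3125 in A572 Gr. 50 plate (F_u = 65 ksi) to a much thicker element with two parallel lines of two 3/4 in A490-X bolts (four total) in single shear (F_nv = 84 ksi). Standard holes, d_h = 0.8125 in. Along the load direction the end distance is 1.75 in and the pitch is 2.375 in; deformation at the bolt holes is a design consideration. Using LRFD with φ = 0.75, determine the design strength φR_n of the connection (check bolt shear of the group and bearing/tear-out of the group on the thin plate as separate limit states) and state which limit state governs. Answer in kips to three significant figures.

Bolt shear: A_b = π·0.75²/4 = 0.4418 in²; R_n = 84 × 0.4418 × 4 × 1 = 148.4 kips → 0.75 × 148.4 = 111 kips.
Bearing (1.2 l_c t F_u ≤ 2.4 d t F_u): upper limit = 2.4·0.75·0.3125·65 = 36.56 kips.
  Edge l_c = 1.75 − 0.8125/2 = 1.344 → r_n = 32.75 kips; interior l_c = 2.375 − 0.8125 = 1.562 → r_n = 36.56 kips.
  R_n,bearing = 2·32.75 + 2·36.56 = 138.6 kips → 0.75 × 138.6 = 104 kips.
Bearing governs: 104 kips.

104 kips (bearing governs)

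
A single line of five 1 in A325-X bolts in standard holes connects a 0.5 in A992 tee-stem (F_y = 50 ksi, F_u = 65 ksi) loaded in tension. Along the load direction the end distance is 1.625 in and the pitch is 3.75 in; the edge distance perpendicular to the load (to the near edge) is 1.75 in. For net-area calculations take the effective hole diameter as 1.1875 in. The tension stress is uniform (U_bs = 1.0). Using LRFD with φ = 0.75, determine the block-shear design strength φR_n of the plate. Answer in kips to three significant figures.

193 kips

Shear plane L_v = 1.625 + 4·3.75 = 16.62 in; A_gv = 16.62 × 0.5 = 8.312 in².
A_nv = (16.62 − 4.5·1.1875) × 0.5 = 5.641 in².
A_nt = (1.75 − 0.5·1.1875) × 0.5 = 0.5781 in².
0.6 F_u A_nv = 220 kips; 0.6 F_y A_gv = 249.4 kips → shear rupture governs the shear term.
R_n = 220 + 1.0 × 65 × 0.5781 = 257.6 kips.
Design strength φR_n = 0.75 × 257.6 = 193 kips.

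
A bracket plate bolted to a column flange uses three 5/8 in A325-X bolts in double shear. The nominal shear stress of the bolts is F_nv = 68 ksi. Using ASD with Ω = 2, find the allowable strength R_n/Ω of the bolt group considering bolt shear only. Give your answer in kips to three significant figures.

A_b = π × 0.625² / 4 = 0.3068 in².
R_n = F_nv · A_b · n · n_s = 68 × 0.3068 × 3 × 2 = 125.2 kips.
Allowable strength R_n/Ω = 125.2 / 2 = 62.6 kips.

62.6 kips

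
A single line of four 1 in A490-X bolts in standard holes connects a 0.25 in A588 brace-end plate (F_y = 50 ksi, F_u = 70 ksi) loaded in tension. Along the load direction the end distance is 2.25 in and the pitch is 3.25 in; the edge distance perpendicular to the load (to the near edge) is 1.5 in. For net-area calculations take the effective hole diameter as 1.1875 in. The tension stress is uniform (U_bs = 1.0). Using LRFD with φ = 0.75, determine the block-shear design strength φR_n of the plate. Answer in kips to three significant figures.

Shear plane L_v = 2.25 + 3·3.25 = 12 in; A_gv = 12 × 0.25 = 3 in².
A_nv = (12 − 3.5·1.1875) × 0.25 = 1.961 in².
A_nt = (1.5 − 0.5·1.1875) × 0.25 = 0.2266 in².
0.6 F_u A_nv = 82.36 kips; 0.6 F_y A_gv = 90 kips → shear rupture governs the shear term.
R_n = 82.36 + 1.0 × 70 × 0.2266 = 98.22 kips.
Design strength φR_n = 0.75 × 98.22 = 73.7 kips.

73.7 kips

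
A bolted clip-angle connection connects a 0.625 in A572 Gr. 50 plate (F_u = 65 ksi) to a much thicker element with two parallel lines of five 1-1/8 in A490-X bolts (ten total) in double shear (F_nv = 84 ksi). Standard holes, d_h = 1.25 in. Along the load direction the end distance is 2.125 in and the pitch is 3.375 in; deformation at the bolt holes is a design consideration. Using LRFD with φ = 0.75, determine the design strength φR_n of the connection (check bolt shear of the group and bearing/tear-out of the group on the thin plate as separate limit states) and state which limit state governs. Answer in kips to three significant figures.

Bolt shear: A_b = π·1.125²/4 = 0.994 in²; R_n = 84 × 0.994 × 10 × 2 = 1670 kips → 0.75 × 1670 = 1250 kips.
Bearing (1.2 l_c t F_u ≤ 2.4 d t F_u): upper limit = 2.4·1.125·0.625·65 = 109.7 kips.
  Edge l_c = 2.125 − 1.25/2 = 1.5 → r_n = 73.12 kips; interior l_c = 3.375 − 1.25 = 2.125 → r_n = 103.6 kips.
  R_n,bearing = 2·73.12 + 8·103.6 = 975 kips → 0.75 × 975 = 731 kips.
Bearing governs: 731 kips.

731 kips (bearing governs)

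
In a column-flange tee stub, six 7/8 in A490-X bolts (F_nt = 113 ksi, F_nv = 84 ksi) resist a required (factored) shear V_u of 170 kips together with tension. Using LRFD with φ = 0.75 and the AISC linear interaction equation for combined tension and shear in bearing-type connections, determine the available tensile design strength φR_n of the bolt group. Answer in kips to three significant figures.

A_b = π·0.875²/4 = 0.6013 in²; f_rv = 170 / (6 × 0.6013) = 47.12 ksi.
F'_nt = 1.3 F_nt − (F_nt / φF_nv) f_rv = 1.3·113 − (113/(0.75·84))·47.12 = 62.39 ksi, capped at F_nt → F'_nt = 62.39 ksi.
R_n = F'_nt · A_b · n = 62.39 × 0.6013 × 6 = 225.1 kips.
Design strength φR_n = 0.75 × 225.1 = 169 kips.

169 kips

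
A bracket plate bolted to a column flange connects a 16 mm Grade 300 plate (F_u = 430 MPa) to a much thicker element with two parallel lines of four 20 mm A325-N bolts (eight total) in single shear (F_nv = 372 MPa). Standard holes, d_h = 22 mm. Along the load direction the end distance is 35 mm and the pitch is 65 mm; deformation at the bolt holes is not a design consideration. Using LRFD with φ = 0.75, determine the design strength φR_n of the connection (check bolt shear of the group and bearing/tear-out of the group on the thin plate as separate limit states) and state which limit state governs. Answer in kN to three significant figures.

Bolt shear: A_b = π·20²/4 = 314.2 mm²; R_n = 372 × 314.2 × 8 × 1 / 1000 = 934.9 kN → 0.75 × 934.9 = 701 kN.
Bearing (1.5 l_c t F_u ≤ 3.0 d t F_u): upper limit = 3.0·20·16·430 / 1000 = 412.8 kN.
  Edge l_c = 35 − 22/2 = 24 → r_n = 247.7 kN; interior l_c = 65 − 22 = 43 → r_n = 412.8 kN.
  R_n,bearing = 2·247.7 + 6·412.8 = 2972 kN → 0.75 × 2972 = 2230 kN.
Bolt shear governs: 701 kN.

701 kN (bolt shear governs)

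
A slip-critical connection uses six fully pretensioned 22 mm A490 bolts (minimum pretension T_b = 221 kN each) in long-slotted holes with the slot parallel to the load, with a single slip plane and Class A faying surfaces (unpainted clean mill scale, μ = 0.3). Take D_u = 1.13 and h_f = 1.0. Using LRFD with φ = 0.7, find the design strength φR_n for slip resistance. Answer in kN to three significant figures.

315 kN

R_n = μ · D_u · h_f · T_b · n_s · n_b = 0.3 × 1.13 × 1.0 × 221 × 1 × 6 = 449.5 kN.
Design strength φR_n = 0.7 × 449.5 = 315 kN.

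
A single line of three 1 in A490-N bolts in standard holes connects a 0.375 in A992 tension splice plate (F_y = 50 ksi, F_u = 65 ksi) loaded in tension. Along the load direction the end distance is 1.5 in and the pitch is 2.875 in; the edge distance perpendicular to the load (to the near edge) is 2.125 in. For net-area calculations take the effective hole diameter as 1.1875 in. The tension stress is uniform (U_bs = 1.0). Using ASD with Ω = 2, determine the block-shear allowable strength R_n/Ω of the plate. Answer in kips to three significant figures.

Shear plane L_v = 1.5 + 2·2.875 = 7.25 in; A_gv = 7.25 × 0.375 = 2.719 in².
A_nv = (7.25 − 2.5·1.1875) × 0.375 = 1.605 in².
A_nt = (2.125 − 0.5·1.1875) × 0.375 = 0.5742 in².
0.6 F_u A_nv = 62.61 kips; 0.6 F_y A_gv = 81.56 kips → shear rupture governs the shear term.
R_n = 62.61 + 1.0 × 65 × 0.5742 = 99.94 kips.
Allowable strength R_n/Ω = 99.94 / 2 = 50 kips.

50 kips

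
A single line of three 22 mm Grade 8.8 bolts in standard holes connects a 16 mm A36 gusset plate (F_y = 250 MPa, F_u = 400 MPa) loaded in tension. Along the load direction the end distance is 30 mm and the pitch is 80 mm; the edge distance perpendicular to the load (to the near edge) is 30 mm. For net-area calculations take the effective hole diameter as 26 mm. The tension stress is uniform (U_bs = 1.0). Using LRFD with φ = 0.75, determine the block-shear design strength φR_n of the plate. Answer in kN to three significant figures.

424 kN

Shear plane L_v = 30 + 2·80 = 190 mm; A_gv = 190 × 16 = 3040 mm².
A_nv = (190 − 2.5·26) × 16 = 2000 mm².
A_nt = (30 − 0.5·26) × 16 = 272 mm².
0.6 F_u A_nv = 480 kN; 0.6 F_y A_gv = 456 kN → shear yielding governs the shear term.
R_n = 456 + 1.0 × 400 × 272 / 1000 = 564.8 kN.
Design strength φR_n = 0.75 × 564.8 = 424 kN.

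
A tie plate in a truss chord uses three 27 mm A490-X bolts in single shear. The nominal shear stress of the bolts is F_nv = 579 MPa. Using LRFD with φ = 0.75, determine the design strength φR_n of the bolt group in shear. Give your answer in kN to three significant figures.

A_b = π × 27² / 4 = 572.6 mm².
R_n = F_nv · A_b · n · n_s = 579 × 572.6 × 3 × 1 / 1000 = 994.5 kN.
Design strength φR_n = 0.75 × 994.5 = 746 kN.

746 kN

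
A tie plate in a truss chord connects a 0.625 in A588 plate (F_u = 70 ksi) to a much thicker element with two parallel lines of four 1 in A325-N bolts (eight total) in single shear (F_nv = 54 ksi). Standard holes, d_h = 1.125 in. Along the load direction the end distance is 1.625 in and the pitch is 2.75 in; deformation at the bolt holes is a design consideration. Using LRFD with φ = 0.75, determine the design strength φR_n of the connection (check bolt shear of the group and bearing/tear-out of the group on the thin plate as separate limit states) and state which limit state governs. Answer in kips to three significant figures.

254 kips (bolt shear governs)

Bolt shear: A_b = π·1²/4 = 0.7854 in²; R_n = 54 × 0.7854 × 8 × 1 = 339.3 kips → 0.75 × 339.3 = 254 kips.
Bearing (1.2 l_c t F_u ≤ 2.4 d t F_u): upper limit = 2.4·1·0.625·70 = 105 kips.
  Edge l_c = 1.625 − 1.125/2 = 1.062 → r_n = 55.78 kips; interior l_c = 2.75 − 1.125 = 1.625 → r_n = 85.31 kips.
  R_n,bearing = 2·55.78 + 6·85.31 = 623.4 kips → 0.75 × 623.4 = 468 kips.
Bolt shear governs: 254 kips.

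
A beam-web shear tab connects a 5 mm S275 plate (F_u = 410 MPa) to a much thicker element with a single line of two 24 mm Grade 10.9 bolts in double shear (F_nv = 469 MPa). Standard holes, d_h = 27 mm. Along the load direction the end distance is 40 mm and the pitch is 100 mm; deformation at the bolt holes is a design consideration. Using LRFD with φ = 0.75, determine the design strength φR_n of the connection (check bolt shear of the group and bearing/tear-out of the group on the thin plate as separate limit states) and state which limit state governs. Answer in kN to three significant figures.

137 kN (bearing governs)

Bolt shear: A_b = π·24²/4 = 452.4 mm²; R_n = 469 × 452.4 × 2 × 2 / 1000 = 848.7 kN → 0.75 × 848.7 = 637 kN.
Bearing (1.2 l_c t F_u ≤ 2.4 d t F_u): upper limit = 2.4·24·5·410 / 1000 = 118.1 kN.
  Edge l_c = 40 − 27/2 = 26.5 → r_n = 65.19 kN; interior l_c = 100 − 27 = 73 → r_n = 118.1 kN.
  R_n,bearing = 1·65.19 + 1·118.1 = 183.3 kN → 0.75 × 183.3 = 137 kN.
Bearing governs: 137 kN.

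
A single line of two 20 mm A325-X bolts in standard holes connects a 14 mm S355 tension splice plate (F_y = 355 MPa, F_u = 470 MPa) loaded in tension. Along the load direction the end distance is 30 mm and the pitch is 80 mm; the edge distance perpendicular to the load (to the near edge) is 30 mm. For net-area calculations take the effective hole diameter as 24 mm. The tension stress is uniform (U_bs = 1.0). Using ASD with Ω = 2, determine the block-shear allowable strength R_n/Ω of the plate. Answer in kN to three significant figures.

205 kN

Shear plane L_v = 30 + 1·80 = 110 mm; A_gv = 110 × 14 = 1540 mm².
A_nv = (110 − 1.5·24) × 14 = 1036 mm².
A_nt = (30 − 0.5·24) × 14 = 252 mm².
0.6 F_u A_nv = 292.2 kN; 0.6 F_y A_gv = 328 kN → shear rupture governs the shear term.
R_n = 292.2 + 1.0 × 470 × 252 / 1000 = 410.6 kN.
Allowable strength R_n/Ω = 410.6 / 2 = 205 kN.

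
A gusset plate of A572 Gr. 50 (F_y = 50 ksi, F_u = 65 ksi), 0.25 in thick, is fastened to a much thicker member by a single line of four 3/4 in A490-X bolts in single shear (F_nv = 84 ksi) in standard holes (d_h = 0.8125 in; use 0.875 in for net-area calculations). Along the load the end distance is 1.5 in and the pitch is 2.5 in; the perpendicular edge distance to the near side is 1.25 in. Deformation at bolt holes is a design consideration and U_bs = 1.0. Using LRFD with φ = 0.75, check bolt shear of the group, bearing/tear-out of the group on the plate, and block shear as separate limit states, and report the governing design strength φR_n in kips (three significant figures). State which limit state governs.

53.3 kips (block shear governs)

Bolt shear: A_b = π·0.75²/4 = 0.4418 in²; R_n = 84 × 0.4418 × 4 × 1 = 148.4 kips → 0.75 × 148.4 = 111 kips.
Bearing: edge l_c = 1.094, r_n = 21.33 kips; interior l_c = 1.688, r_n = 29.25 kips; R_n = 21.33 + 3·29.25 = 109.1 kips → 81.8 kips.
Block shear: A_gv = 2.25, A_nv = 1.484, A_nt = 0.2031 in²; R_n = min(0.6F_uA_nv, 0.6F_yA_gv) + U_bs·F_u·A_nt = 71.09 kips → 53.3 kips.
Block shear governs: 53.3 kips.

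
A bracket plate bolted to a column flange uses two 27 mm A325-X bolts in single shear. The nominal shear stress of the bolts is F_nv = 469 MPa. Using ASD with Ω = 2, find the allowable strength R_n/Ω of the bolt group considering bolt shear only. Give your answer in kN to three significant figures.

A_b = π × 27² / 4 = 572.6 mm².
R_n = F_nv · A_b · n · n_s = 469 × 572.6 × 2 × 1 / 1000 = 537.1 kN.
Allowable strength R_n/Ω = 537.1 / 2 = 269 kN.

269 kN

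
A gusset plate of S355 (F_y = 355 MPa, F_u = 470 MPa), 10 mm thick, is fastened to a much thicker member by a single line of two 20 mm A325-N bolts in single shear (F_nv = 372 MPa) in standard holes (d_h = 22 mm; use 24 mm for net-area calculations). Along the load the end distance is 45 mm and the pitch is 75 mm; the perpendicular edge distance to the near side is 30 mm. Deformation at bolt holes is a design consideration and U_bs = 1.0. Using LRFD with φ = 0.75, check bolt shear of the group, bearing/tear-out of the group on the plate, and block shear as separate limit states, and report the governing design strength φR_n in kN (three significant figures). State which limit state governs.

Bolt shear: A_b = π·20²/4 = 314.2 mm²; R_n = 372 × 314.2 × 2 × 1 / 1000 = 233.7 kN → 0.75 × 233.7 = 175 kN.
Bearing: edge l_c = 34, r_n = 191.8 kN; interior l_c = 53, r_n = 225.6 kN; R_n = 191.8 + 1·225.6 = 417.4 kN → 313 kN.
Block shear: A_gv = 1200, A_nv = 840, A_nt = 180 mm²; R_n = min(0.6F_uA_nv, 0.6F_yA_gv) + U_bs·F_u·A_nt = 321.5 kN → 241 kN.
Bolt shear governs: 175 kN.

175 kN (bolt shear governs)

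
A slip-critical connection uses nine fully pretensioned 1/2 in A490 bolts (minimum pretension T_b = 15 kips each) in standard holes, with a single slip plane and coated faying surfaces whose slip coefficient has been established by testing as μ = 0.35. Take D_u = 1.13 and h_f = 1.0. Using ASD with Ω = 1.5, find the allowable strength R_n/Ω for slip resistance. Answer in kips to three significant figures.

R_n = μ · D_u · h_f · T_b · n_s · n_b = 0.35 × 1.13 × 1.0 × 15 × 1 × 9 = 53.39 kips.
Allowable strength R_n/Ω = 53.39 / 1.5 = 35.6 kips.

35.6 kips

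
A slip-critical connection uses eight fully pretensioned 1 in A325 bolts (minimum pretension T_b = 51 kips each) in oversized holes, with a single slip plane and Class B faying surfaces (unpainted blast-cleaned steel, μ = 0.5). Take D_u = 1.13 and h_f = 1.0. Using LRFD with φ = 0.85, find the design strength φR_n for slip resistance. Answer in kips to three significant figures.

R_n = μ · D_u · h_f · T_b · n_s · n_b = 0.5 × 1.13 × 1.0 × 51 × 1 × 8 = 230.5 kips.
Design strength φR_n = 0.85 × 230.5 = 196 kips.

196 kips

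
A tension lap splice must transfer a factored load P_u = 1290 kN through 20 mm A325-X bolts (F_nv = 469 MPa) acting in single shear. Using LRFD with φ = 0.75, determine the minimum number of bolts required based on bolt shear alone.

A_b = π·20²/4 = 314.2 mm².
Per-bolt design strength φR_n = 0.75 × 469 × 314.2 × 1 / 1000 = 110.5 kN.
n ≥ 1290 / 110.5 = 11.67 → use 12 bolts.

12 bolts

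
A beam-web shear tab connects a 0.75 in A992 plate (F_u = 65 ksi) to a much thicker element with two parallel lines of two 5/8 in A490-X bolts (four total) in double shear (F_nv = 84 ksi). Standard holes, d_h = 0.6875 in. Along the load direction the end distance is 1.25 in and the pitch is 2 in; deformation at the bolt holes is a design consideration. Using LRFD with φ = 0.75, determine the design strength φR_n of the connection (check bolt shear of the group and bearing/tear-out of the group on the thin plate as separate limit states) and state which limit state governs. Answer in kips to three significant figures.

155 kips (bolt shear governs)

Bolt shear: A_b = π·0.625²/4 = 0.3068 in²; R_n = 84 × 0.3068 × 4 × 2 = 206.2 kips → 0.75 × 206.2 = 155 kips.
Bearing (1.2 l_c t F_u ≤ 2.4 d t F_u): upper limit = 2.4·0.625·0.75·65 = 73.12 kips.
  Edge l_c = 1.25 − 0.6875/2 = 0.9062 → r_n = 53.02 kips; interior l_c = 2 − 0.6875 = 1.312 → r_n = 73.12 kips.
  R_n,bearing = 2·53.02 + 2·73.12 = 252.3 kips → 0.75 × 252.3 = 189 kips.
Bolt shear governs: 155 kips.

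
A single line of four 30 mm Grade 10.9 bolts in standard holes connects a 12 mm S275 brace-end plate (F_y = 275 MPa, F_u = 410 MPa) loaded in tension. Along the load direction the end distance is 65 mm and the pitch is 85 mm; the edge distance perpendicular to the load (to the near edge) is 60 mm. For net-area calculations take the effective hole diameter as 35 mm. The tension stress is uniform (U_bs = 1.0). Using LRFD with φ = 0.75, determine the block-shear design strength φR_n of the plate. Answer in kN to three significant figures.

594 kN

Shear plane L_v = 65 + 3·85 = 320 mm; A_gv = 320 × 12 = 3840 mm².
A_nv = (320 − 3.5·35) × 12 = 2370 mm².
A_nt = (60 − 0.5·35) × 12 = 510 mm².
0.6 F_u A_nv = 583 kN; 0.6 F_y A_gv = 633.6 kN → shear rupture governs the shear term.
R_n = 583 + 1.0 × 410 × 510 / 1000 = 792.1 kN.
Design strength φR_n = 0.75 × 792.1 = 594 kN.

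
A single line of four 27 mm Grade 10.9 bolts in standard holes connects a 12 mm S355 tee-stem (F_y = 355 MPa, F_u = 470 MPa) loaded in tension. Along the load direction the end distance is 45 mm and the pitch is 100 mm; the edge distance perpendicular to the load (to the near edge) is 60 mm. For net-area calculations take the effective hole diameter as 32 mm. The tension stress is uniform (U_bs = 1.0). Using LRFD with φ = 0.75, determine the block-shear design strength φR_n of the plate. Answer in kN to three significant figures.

777 kN

Shear plane L_v = 45 + 3·100 = 345 mm; A_gv = 345 × 12 = 4140 mm².
A_nv = (345 − 3.5·32) × 12 = 2796 mm².
A_nt = (60 − 0.5·32) × 12 = 528 mm².
0.6 F_u A_nv = 788.5 kN; 0.6 F_y A_gv = 881.8 kN → shear rupture governs the shear term.
R_n = 788.5 + 1.0 × 470 × 528 / 1000 = 1037 kN.
Design strength φR_n = 0.75 × 1037 = 777 kN.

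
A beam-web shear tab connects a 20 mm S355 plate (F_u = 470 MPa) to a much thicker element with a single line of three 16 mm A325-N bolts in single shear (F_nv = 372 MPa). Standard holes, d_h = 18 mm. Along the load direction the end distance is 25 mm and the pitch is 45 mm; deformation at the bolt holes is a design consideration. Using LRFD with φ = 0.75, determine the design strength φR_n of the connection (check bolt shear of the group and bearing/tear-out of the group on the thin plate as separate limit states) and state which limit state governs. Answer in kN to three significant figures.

168 kN (bolt shear governs)

Bolt shear: A_b = π·16²/4 = 201.1 mm²; R_n = 372 × 201.1 × 3 × 1 / 1000 = 224.4 kN → 0.75 × 224.4 = 168 kN.
Bearing (1.2 l_c t F_u ≤ 2.4 d t F_u): upper limit = 2.4·16·20·470 / 1000 = 361 kN.
  Edge l_c = 25 − 18/2 = 16 → r_n = 180.5 kN; interior l_c = 45 − 18 = 27 → r_n = 304.6 kN.
  R_n,bearing = 1·180.5 + 2·304.6 = 789.6 kN → 0.75 × 789.6 = 592 kN.
Bolt shear governs: 168 kN.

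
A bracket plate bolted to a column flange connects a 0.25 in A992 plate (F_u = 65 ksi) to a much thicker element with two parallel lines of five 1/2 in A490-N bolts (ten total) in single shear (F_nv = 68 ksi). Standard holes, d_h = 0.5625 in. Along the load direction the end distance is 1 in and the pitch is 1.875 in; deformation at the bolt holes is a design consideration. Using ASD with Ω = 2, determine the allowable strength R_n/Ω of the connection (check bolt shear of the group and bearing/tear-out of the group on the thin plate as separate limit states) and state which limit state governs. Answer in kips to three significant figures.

66.8 kips (bolt shear governs)

Bolt shear: A_b = π·0.5²/4 = 0.1963 in²; R_n = 68 × 0.1963 × 10 × 1 = 133.5 kips → 133.5 / 2 = 66.8 kips.
Bearing (1.2 l_c t F_u ≤ 2.4 d t F_u): upper limit = 2.4·0.5·0.25·65 = 19.5 kips.
  Edge l_c = 1 − 0.5625/2 = 0.7188 → r_n = 14.02 kips; interior l_c = 1.875 − 0.5625 = 1.312 → r_n = 19.5 kips.
  R_n,bearing = 2·14.02 + 8·19.5 = 184 kips → 184 / 2 = 92 kips.
Bolt shear governs: 66.8 kips.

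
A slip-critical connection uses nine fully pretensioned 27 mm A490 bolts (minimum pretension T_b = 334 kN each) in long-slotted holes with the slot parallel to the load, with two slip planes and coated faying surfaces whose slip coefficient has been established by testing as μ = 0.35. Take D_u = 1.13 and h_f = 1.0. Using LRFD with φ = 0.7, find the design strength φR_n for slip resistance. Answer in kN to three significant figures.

R_n = μ · D_u · h_f · T_b · n_s · n_b = 0.35 × 1.13 × 1.0 × 334 × 2 × 9 = 2378 kN.
Design strength φR_n = 0.7 × 2378 = 1660 kN.

1660 kN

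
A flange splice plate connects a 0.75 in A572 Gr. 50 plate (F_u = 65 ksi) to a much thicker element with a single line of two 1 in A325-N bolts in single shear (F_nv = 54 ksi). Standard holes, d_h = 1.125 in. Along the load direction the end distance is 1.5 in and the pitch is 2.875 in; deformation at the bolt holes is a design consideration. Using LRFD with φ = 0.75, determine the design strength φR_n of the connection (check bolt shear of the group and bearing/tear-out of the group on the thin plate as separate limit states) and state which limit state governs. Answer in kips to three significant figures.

63.6 kips (bolt shear governs)

Bolt shear: A_b = π·1²/4 = 0.7854 in²; R_n = 54 × 0.7854 × 2 × 1 = 84.82 kips → 0.75 × 84.82 = 63.6 kips.
Bearing (1.2 l_c t F_u ≤ 2.4 d t F_u): upper limit = 2.4·1·0.75·65 = 117 kips.
  Edge l_c = 1.5 − 1.125/2 = 0.9375 → r_n = 54.84 kips; interior l_c = 2.875 − 1.125 = 1.75 → r_n = 102.4 kips.
  R_n,bearing = 1·54.84 + 1·102.4 = 157.2 kips → 0.75 × 157.2 = 118 kips.
Bolt shear governs: 63.6 kips.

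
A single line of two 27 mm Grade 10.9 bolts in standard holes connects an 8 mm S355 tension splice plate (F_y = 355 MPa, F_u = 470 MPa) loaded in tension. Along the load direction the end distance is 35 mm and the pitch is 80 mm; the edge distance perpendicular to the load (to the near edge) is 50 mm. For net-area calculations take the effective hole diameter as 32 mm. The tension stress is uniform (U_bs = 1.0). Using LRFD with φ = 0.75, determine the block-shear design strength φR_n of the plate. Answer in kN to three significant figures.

Shear plane L_v = 35 + 1·80 = 115 mm; A_gv = 115 × 8 = 920 mm².
A_nv = (115 − 1.5·32) × 8 = 536 mm².
A_nt = (50 − 0.5·32) × 8 = 272 mm².
0.6 F_u A_nv = 151.2 kN; 0.6 F_y A_gv = 196 kN → shear rupture governs the shear term.
R_n = 151.2 + 1.0 × 470 × 272 / 1000 = 279 kN.
Design strength φR_n = 0.75 × 279 = 209 kN.

209 kN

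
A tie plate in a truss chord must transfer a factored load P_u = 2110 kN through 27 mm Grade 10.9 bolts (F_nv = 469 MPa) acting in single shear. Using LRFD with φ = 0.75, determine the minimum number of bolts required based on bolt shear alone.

A_b = π·27²/4 = 572.6 mm².
Per-bolt design strength φR_n = 0.75 × 469 × 572.6 × 1 / 1000 = 201.4 kN.
n ≥ 2110 / 201.4 = 10.48 → use 11 bolts.

11 bolts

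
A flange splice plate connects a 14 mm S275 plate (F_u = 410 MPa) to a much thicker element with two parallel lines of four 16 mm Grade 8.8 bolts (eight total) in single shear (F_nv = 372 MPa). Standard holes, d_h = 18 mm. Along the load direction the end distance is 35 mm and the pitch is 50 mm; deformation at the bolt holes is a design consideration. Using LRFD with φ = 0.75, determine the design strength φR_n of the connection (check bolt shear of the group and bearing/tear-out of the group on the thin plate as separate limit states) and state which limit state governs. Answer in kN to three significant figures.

Bolt shear: A_b = π·16²/4 = 201.1 mm²; R_n = 372 × 201.1 × 8 × 1 / 1000 = 598.4 kN → 0.75 × 598.4 = 449 kN.
Bearing (1.2 l_c t F_u ≤ 2.4 d t F_u): upper limit = 2.4·16·14·410 / 1000 = 220.4 kN.
  Edge l_c = 35 − 18/2 = 26 → r_n = 179.1 kN; interior l_c = 50 − 18 = 32 → r_n = 220.4 kN.
  R_n,bearing = 2·179.1 + 6·220.4 = 1681 kN → 0.75 × 1681 = 1260 kN.
Bolt shear governs: 449 kN.

449 kN (bolt shear governs)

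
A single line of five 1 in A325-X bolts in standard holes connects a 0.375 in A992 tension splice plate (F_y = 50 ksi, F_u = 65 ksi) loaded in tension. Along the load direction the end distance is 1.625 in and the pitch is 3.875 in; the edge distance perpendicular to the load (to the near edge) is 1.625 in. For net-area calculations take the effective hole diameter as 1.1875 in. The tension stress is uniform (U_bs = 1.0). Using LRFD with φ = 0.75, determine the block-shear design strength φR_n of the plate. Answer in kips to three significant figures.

148 kips

Shear plane L_v = 1.625 + 4·3.875 = 17.12 in; A_gv = 17.12 × 0.375 = 6.422 in².
A_nv = (17.12 − 4.5·1.1875) × 0.375 = 4.418 in².
A_nt = (1.625 − 0.5·1.1875) × 0.375 = 0.3867 in².
0.6 F_u A_nv = 172.3 kips; 0.6 F_y A_gv = 192.7 kips → shear rupture governs the shear term.
R_n = 172.3 + 1.0 × 65 × 0.3867 = 197.4 kips.
Design strength φR_n = 0.75 × 197.4 = 148 kips.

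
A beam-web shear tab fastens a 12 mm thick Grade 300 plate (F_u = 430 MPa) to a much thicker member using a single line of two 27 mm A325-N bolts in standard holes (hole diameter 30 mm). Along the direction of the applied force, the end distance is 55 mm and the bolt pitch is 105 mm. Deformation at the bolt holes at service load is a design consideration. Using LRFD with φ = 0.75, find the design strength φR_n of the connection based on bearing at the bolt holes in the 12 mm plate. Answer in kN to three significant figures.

437 kN

Per bolt r_n = 1.2 l_c t F_u ≤ 2.4 d t F_u; upper limit = 2.4 × 27 × 12 × 430 / 1000 = 334.4 kN.
Edge bolt: l_c = 55 − 30/2 = 40 mm → 1.2 × 40 × 12 × 430 / 1000 = 247.7 → r_n = 247.7 kN.
Interior bolts: l_c = 105 − 30 = 75 mm → 1.2 × 75 × 12 × 430 / 1000 = 464.4 → r_n = 334.4 kN.
R_n = 1 × 247.7 + 1 × 334.4 = 582 kN.
Design strength φR_n = 0.75 × 582 = 437 kN.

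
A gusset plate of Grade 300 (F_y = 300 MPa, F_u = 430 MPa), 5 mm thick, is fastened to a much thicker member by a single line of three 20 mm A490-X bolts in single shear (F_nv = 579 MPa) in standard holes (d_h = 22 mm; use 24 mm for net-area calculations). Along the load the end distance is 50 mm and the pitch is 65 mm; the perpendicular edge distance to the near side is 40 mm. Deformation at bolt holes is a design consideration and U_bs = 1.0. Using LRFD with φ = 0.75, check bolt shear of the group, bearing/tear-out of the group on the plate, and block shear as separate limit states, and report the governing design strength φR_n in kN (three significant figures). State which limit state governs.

Bolt shear: A_b = π·20²/4 = 314.2 mm²; R_n = 579 × 314.2 × 3 × 1 / 1000 = 545.7 kN → 0.75 × 545.7 = 409 kN.
Bearing: edge l_c = 39, r_n = 100.6 kN; interior l_c = 43, r_n = 103.2 kN; R_n = 100.6 + 2·103.2 = 307 kN → 230 kN.
Block shear: A_gv = 900, A_nv = 600, A_nt = 140 mm²; R_n = min(0.6F_uA_nv, 0.6F_yA_gv) + U_bs·F_u·A_nt = 215 kN → 161 kN.
Block shear governs: 161 kN.

161 kN (block shear governs)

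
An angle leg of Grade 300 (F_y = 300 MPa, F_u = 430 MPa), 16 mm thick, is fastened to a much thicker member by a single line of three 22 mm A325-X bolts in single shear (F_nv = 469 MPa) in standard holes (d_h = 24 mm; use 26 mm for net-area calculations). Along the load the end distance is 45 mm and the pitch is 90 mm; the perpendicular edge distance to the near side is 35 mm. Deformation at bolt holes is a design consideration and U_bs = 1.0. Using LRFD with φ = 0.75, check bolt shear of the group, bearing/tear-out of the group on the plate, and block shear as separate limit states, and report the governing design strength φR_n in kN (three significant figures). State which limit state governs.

Bolt shear: A_b = π·22²/4 = 380.1 mm²; R_n = 469 × 380.1 × 3 × 1 / 1000 = 534.8 kN → 0.75 × 534.8 = 401 kN.
Bearing: edge l_c = 33, r_n = 272.4 kN; interior l_c = 66, r_n = 363.3 kN; R_n = 272.4 + 2·363.3 = 999 kN → 749 kN.
Block shear: A_gv = 3600, A_nv = 2560, A_nt = 352 mm²; R_n = min(0.6F_uA_nv, 0.6F_yA_gv) + U_bs·F_u·A_nt = 799.4 kN → 600 kN.
Bolt shear governs: 401 kN.

401 kN (bolt shear governs)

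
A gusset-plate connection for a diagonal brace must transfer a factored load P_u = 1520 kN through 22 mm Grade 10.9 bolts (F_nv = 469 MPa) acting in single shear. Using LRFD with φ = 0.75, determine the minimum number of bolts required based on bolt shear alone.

12 bolts

A_b = π·22²/4 = 380.1 mm².
Per-bolt design strength φR_n = 0.75 × 469 × 380.1 × 1 / 1000 = 133.7 kN.
n ≥ 1520 / 133.7 = 11.37 → use 12 bolts.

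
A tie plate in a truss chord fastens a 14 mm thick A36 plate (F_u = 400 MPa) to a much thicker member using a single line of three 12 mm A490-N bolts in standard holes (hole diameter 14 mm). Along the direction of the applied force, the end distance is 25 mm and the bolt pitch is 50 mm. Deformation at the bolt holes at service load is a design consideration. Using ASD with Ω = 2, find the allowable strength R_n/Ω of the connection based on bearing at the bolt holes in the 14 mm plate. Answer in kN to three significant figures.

222 kN

Per bolt r_n = 1.2 l_c t F_u ≤ 2.4 d t F_u; upper limit = 2.4 × 12 × 14 × 400 / 1000 = 161.3 kN.
Edge bolt: l_c = 25 − 14/2 = 18 mm → 1.2 × 18 × 14 × 400 / 1000 = 121 → r_n = 121 kN.
Interior bolts: l_c = 50 − 14 = 36 mm → 1.2 × 36 × 14 × 400 / 1000 = 241.9 → r_n = 161.3 kN.
R_n = 1 × 121 + 2 × 161.3 = 443.5 kN.
Allowable strength R_n/Ω = 443.5 / 2 = 222 kN.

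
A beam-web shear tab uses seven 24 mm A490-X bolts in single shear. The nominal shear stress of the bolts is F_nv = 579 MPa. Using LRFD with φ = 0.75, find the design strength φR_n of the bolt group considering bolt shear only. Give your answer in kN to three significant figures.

A_b = π × 24² / 4 = 452.4 mm².
R_n = F_nv · A_b · n · n_s = 579 × 452.4 × 7 × 1 / 1000 = 1834 kN.
Design strength φR_n = 0.75 × 1834 = 1380 kN.

1380 kN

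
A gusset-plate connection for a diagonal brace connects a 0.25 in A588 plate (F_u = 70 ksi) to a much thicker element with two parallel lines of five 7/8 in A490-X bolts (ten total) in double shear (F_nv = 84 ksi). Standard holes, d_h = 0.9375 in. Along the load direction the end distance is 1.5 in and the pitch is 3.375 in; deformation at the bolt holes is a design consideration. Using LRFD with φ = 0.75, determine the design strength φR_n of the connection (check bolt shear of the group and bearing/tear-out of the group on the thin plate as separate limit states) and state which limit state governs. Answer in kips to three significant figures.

253 kips (bearing governs)

Bolt shear: A_b = π·0.875²/4 = 0.6013 in²; R_n = 84 × 0.6013 × 10 × 2 = 1010 kips → 0.75 × 1010 = 758 kips.
Bearing (1.2 l_c t F_u ≤ 2.4 d t F_u): upper limit = 2.4·0.875·0.25·70 = 36.75 kips.
  Edge l_c = 1.5 − 0.9375/2 = 1.031 → r_n = 21.66 kips; interior l_c = 3.375 − 0.9375 = 2.438 → r_n = 36.75 kips.
  R_n,bearing = 2·21.66 + 8·36.75 = 337.3 kips → 0.75 × 337.3 = 253 kips.
Bearing governs: 253 kips.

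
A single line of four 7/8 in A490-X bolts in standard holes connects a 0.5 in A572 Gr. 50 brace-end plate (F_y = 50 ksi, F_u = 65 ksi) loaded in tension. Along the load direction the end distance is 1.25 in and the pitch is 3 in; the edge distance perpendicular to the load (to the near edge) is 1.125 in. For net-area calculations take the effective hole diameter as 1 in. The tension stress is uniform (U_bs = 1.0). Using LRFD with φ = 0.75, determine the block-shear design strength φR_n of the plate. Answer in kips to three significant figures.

114 kips

Shear plane L_v = 1.25 + 3·3 = 10.25 in; A_gv = 10.25 × 0.5 = 5.125 in².
A_nv = (10.25 − 3.5·1) × 0.5 = 3.375 in².
A_nt = (1.125 − 0.5·1) × 0.5 = 0.3125 in².
0.6 F_u A_nv = 131.6 kips; 0.6 F_y A_gv = 153.8 kips → shear rupture governs the shear term.
R_n = 131.6 + 1.0 × 65 × 0.3125 = 151.9 kips.
Design strength φR_n = 0.75 × 151.9 = 114 kips.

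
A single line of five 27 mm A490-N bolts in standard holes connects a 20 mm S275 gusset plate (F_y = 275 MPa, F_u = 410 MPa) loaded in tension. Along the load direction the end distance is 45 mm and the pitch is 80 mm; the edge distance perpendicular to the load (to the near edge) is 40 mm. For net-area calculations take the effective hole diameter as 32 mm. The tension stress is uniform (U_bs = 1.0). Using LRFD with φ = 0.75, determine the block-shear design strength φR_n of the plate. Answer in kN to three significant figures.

Shear plane L_v = 45 + 4·80 = 365 mm; A_gv = 365 × 20 = 7300 mm².
A_nv = (365 − 4.5·32) × 20 = 4420 mm².
A_nt = (40 − 0.5·32) × 20 = 480 mm².
0.6 F_u A_nv = 1087 kN; 0.6 F_y A_gv = 1204 kN → shear rupture governs the shear term.
R_n = 1087 + 1.0 × 410 × 480 / 1000 = 1284 kN.
Design strength φR_n = 0.75 × 1284 = 963 kN.

963 kN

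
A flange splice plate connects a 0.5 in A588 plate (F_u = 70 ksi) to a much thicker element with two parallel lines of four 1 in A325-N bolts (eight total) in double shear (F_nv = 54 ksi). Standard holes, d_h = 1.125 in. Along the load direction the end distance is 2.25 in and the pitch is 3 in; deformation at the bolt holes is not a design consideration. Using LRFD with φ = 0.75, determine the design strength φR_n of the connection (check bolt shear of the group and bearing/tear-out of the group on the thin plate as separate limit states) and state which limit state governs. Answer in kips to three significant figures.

Bolt shear: A_b = π·1²/4 = 0.7854 in²; R_n = 54 × 0.7854 × 8 × 2 = 678.6 kips → 0.75 × 678.6 = 509 kips.
Bearing (1.5 l_c t F_u ≤ 3.0 d t F_u): upper limit = 3.0·1·0.5·70 = 105 kips.
  Edge l_c = 2.25 − 1.125/2 = 1.688 → r_n = 88.59 kips; interior l_c = 3 − 1.125 = 1.875 → r_n = 98.44 kips.
  R_n,bearing = 2·88.59 + 6·98.44 = 767.8 kips → 0.75 × 767.8 = 576 kips.
Bolt shear governs: 509 kips.

509 kips (bolt shear governs)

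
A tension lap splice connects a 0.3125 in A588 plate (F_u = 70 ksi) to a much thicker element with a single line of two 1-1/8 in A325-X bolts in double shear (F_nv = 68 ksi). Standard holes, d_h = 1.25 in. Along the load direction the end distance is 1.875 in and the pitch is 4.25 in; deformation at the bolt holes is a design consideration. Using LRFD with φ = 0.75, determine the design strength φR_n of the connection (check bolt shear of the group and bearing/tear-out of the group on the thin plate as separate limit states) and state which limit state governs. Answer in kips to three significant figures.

68.9 kips (bearing governs)

Bolt shear: A_b = π·1.125²/4 = 0.994 in²; R_n = 68 × 0.994 × 2 × 2 = 270.4 kips → 0.75 × 270.4 = 203 kips.
Bearing (1.2 l_c t F_u ≤ 2.4 d t F_u): upper limit = 2.4·1.125·0.3125·70 = 59.06 kips.
  Edge l_c = 1.875 − 1.25/2 = 1.25 → r_n = 32.81 kips; interior l_c = 4.25 − 1.25 = 3 → r_n = 59.06 kips.
  R_n,bearing = 1·32.81 + 1·59.06 = 91.88 kips → 0.75 × 91.88 = 68.9 kips.
Bearing governs: 68.9 kips.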